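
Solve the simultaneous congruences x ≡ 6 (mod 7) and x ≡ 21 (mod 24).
69

Using Chinese Remainder Theorem:
M = 7 × 24 = 168
M1 = 24, M2 = 7
y1 = 24^(-1) mod 7 = 5
y2 = 7^(-1) mod 24 = 7
x = (6×24×5 + 21×7×7) mod 168 = 69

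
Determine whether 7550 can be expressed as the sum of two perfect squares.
Not possible

Factorization: 7550 = 2 × 5^2 × 151
By Fermat: n is sum of two squares iff every prime p ≡ 3 (mod 4) appears to even power.
Prime(s) ≡ 3 (mod 4) with odd exponent: [(151, 1)]
Therefore 7550 cannot be expressed as a² + b².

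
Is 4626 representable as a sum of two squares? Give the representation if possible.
45² + 51² (a=45, b=51)

Factorization: 4626 = 2 × 3^2 × 257
By Fermat: n is sum of two squares iff every prime p ≡ 3 (mod 4) appears to even power.
All primes ≡ 3 (mod 4) appear to even power.
Search a = 0, 1, 2, … for 4626 - a² a perfect square: first hit at a = 45: 4626 - 2025 = 2601 = 51².
4626 = 45² + 51² = 2025 + 2601 ✓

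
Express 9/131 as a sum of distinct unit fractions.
1/15 + 1/492 + 1/322260

Greedy algorithm:
9/131: ceiling(131/9) = 15, use 1/15
4/1965: ceiling(1965/4) = 492, use 1/492
1/322260: ceiling(322260/1) = 322260, use 1/322260
Result: 9/131 = 1/15 + 1/492 + 1/322260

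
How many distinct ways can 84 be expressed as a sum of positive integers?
26543660

p(n) counts ways to write n as a sum of positive integers (order ignored).
Euler's pentagonal recurrence: p(k) = p(k-1) + p(k-2) - p(k-5) - p(k-7) + p(k-12) + p(k-15) - ... (offsets j(3j∓1)/2, signs ++--, p(0)=1, p(<0)=0).
DP table for k = 0..83: p(0)=1, p(1)=1, p(2)=2, p(3)=3, p(4)=5, p(5)=7, p(6)=11, p(7)=15, p(8)=22, p(9)=30, p(10)=42, p(11)=56, p(12)=77, p(13)=101, p(14)=135, p(15)=176, p(16)=231, p(17)=297, p(18)=385, p(19)=490, p(20)=627, p(21)=792, p(22)=1002, p(23)=1255, p(24)=1575, p(25)=1958, p(26)=2436, p(27)=3010, p(28)=3718, p(29)=4565, p(30)=5604, p(31)=6842, p(32)=8349, p(33)=10143, p(34)=12310, p(35)=14883, p(36)=17977, p(37)=21637, p(38)=26015, p(39)=31185, p(40)=37338, p(41)=44583, p(42)=53174, p(43)=63261, p(44)=75175, p(45)=89134, p(46)=105558, p(47)=124754, p(48)=147273, p(49)=173525, p(50)=204226, p(51)=239943, p(52)=281589, p(53)=329931, p(54)=386155, p(55)=451276, p(56)=526823, p(57)=614154, p(58)=715220, p(59)=831820, p(60)=966467, p(61)=1121505, p(62)=1300156, p(63)=1505499, p(64)=1741630, p(65)=2012558, p(66)=2323520, p(67)=2679689, p(68)=3087735, p(69)=3554345, p(70)=4087968, p(71)=4697205, p(72)=5392783, p(73)=6185689, p(74)=7089500, p(75)=8118264, p(76)=9289091, p(77)=10619863, p(78)=12132164, p(79)=13848650, p(80)=15796476, p(81)=18004327, p(82)=20506255, p(83)=23338469.
Final step: p(84) = p(83) + p(82) - p(79) - p(77) + p(72) + p(69) - p(62) - p(58) + p(49) + p(44) - p(33) - p(27) + p(14) + p(7)
= 23338469 + 20506255 - 13848650 - 10619863 + 5392783 + 3554345 - 1300156 - 715220 + 173525 + 75175 - 10143 - 3010 + 135 + 15
= 26543660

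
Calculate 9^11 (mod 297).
108

Repeated squaring. Binary of 11 = 1011.
9^1 ≡ 9 (mod 297); 9^2 ≡ 81 (mod 297); 9^4 ≡ 27 (mod 297); 9^8 ≡ 135 (mod 297)
9^11 = 9^1 × 9^2 × 9^8 ≡ 108 (mod 297)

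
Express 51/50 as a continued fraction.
[1; 50]

Euclidean algorithm steps:
51 = 1 × 50 + 1
50 = 50 × 1 + 0
Continued fraction: [1; 50]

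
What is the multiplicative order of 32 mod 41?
4

41 is prime, so ord(32) divides φ(41) = 40.
Divisors of 40: 1, 2, 4, 5, 8, 10, 20, 40.
Repeated squaring: 32^1 ≡ 32, 32^2 ≡ 40, 32^4 ≡ 1, 32^8 ≡ 1, 32^16 ≡ 1, 32^32 ≡ 1 (mod 41).
Test 32^d mod 41 for each divisor d in increasing order:
32^1 ≡ 32
32^2 ≡ 40
32^4 ≡ 1  ← first divisor giving 1
The order is 4.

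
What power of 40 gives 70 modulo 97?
78

Baby-step giant-step with step n = ⌈√97⌉ = 10.
Baby steps 40^j mod 97 (j:value) for j=0..9: 0:1, 1:40, 2:48, 3:77, 4:73, 5:10, 6:12, 7:92, 8:91, 9:51.
Giant-step multiplier: 40^(-10) ≡ 40^(96-10) = 40^86 ≡ 65 (mod 97).
Giant steps γ_i = 70·65^i mod 97: γ_0=70, γ_1=88, γ_2=94, γ_3=96, γ_4=32, γ_5=43, γ_6=79, γ_7=91 (in table at j=8).
x = i·n + j = 7·10 + 8 = 78.
Check: 40^78 ≡ 70 (mod 97).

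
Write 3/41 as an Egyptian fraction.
1/14 + 1/574

Greedy algorithm:
3/41: ceiling(41/3) = 14, use 1/14
1/574: ceiling(574/1) = 574, use 1/574
Result: 3/41 = 1/14 + 1/574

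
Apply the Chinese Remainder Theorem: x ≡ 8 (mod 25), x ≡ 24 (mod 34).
58

Using Chinese Remainder Theorem:
M = 25 × 34 = 850
M1 = 34, M2 = 25
y1 = 34^(-1) mod 25 = 14
y2 = 25^(-1) mod 34 = 15
x = (8×34×14 + 24×25×15) mod 850 = 58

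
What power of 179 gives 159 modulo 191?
165

Baby-step giant-step with step n = ⌈√191⌉ = 14.
Baby steps 179^j mod 191 (j:value) for j=0..13: 0:1, 1:179, 2:144, 3:182, 4:108, 5:41, 6:81, 7:174, 8:13, 9:35, 10:153, 11:74, 12:67, 13:151.
Giant-step multiplier: 179^(-14) ≡ 179^(190-14) = 179^176 ≡ 115 (mod 191).
Giant steps γ_i = 159·115^i mod 191: γ_0=159, γ_1=140, γ_2=56, γ_3=137, γ_4=93, γ_5=190, γ_6=76, γ_7=145, γ_8=58, γ_9=176, γ_10=185, γ_11=74 (in table at j=11).
x = i·n + j = 11·14 + 11 = 165.
Check: 179^165 ≡ 159 (mod 191).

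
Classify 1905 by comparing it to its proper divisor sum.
deficient

Proper divisors of 1905: sum = 1 + 3 + 5 + 15 + 127 + 381 + 635 = 1167
Since 1167 < 1905, 1905 is deficient.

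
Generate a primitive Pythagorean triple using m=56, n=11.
(3015, 1232, 3257)

Euclid's formula: a = m² - n², b = 2mn, c = m² + n²
m = 56, n = 11
a = 56² - 11² = 3136 - 121 = 3015
b = 2 × 56 × 11 = 1232
c = 56² + 11² = 3136 + 121 = 3257
Verification: 3015² + 1232² = 9090225 + 1517824 = 10608049 = 3257² ✓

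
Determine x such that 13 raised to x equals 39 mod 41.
26

Baby-step giant-step with step n = ⌈√41⌉ = 7.
Baby steps 13^j mod 41 (j:value) for j=0..6: 0:1, 1:13, 2:5, 3:24, 4:25, 5:38, 6:2.
Giant-step multiplier: 13^(-7) ≡ 13^(40-7) = 13^33 ≡ 30 (mod 41).
Giant steps γ_i = 39·30^i mod 41: γ_0=39, γ_1=22, γ_2=4, γ_3=38 (in table at j=5).
x = i·n + j = 3·7 + 5 = 26.
Check: 13^26 ≡ 39 (mod 41).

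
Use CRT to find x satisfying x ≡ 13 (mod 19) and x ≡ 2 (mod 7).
51

Using Chinese Remainder Theorem:
M = 19 × 7 = 133
M1 = 7, M2 = 19
y1 = 7^(-1) mod 19 = 11
y2 = 19^(-1) mod 7 = 3
x = (13×7×11 + 2×19×3) mod 133 = 51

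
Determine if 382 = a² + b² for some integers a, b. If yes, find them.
Not possible

Factorization: 382 = 2 × 191
By Fermat: n is sum of two squares iff every prime p ≡ 3 (mod 4) appears to even power.
Prime(s) ≡ 3 (mod 4) with odd exponent: [(191, 1)]
Therefore 382 cannot be expressed as a² + b².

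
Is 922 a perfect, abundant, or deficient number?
deficient

Proper divisors of 922: sum = 1 + 2 + 461 = 464
Since 464 < 922, 922 is deficient.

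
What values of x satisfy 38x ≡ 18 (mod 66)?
x ≡ 30 (mod 33)

gcd(38, 66) = 2, which divides 18, so solutions exist.
Divide through by 2: 19x ≡ 9 (mod 33).
Find 19^(-1) mod 33 by the extended Euclidean algorithm:
33 = 1 × 19 + 14  ⟹  14 = (1)·33 + (-1)·19
19 = 1 × 14 + 5  ⟹  5 = (-1)·33 + (2)·19
14 = 2 × 5 + 4  ⟹  4 = (3)·33 + (-5)·19
5 = 1 × 4 + 1  ⟹  1 = (-4)·33 + (7)·19
So (7)·19 ≡ 1 (mod 33), i.e. 19^(-1) ≡ 7 (mod 33).
x ≡ 7 × 9 = 63 ≡ 30 (mod 33).
Check: 38 × 30 = 1140 ≡ 18 (mod 66).
x ≡ 30 (mod 33), giving 2 solutions mod 66.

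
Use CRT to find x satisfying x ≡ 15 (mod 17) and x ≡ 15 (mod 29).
15

Using Chinese Remainder Theorem:
M = 17 × 29 = 493
M1 = 29, M2 = 17
y1 = 29^(-1) mod 17 = 10
y2 = 17^(-1) mod 29 = 12
x = (15×29×10 + 15×17×12) mod 493 = 15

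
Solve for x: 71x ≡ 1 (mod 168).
71

gcd(71, 168) = 1, so the inverse exists.
Extended Euclidean algorithm on (168, 71):
168 = 2 × 71 + 26  ⟹  26 = (1)·168 + (-2)·71
71 = 2 × 26 + 19  ⟹  19 = (-2)·168 + (5)·71
26 = 1 × 19 + 7  ⟹  7 = (3)·168 + (-7)·71
19 = 2 × 7 + 5  ⟹  5 = (-8)·168 + (19)·71
7 = 1 × 5 + 2  ⟹  2 = (11)·168 + (-26)·71
5 = 2 × 2 + 1  ⟹  1 = (-30)·168 + (71)·71
So (71)·71 ≡ 1 (mod 168), i.e. 71^(-1) ≡ 71 (mod 168).
Check: 71 × 71 = 5041 ≡ 1 (mod 168)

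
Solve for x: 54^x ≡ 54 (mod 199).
1

Baby-step giant-step with step n = ⌈√199⌉ = 15.
Baby steps 54^j mod 199 (j:value) for j=0..14: 0:1, 1:54, 2:130, 3:55, 4:184, 5:185, 6:40, 7:170, 8:26, 9:11, 10:196, 11:37, 12:8, 13:34, 14:45.
h = 54 is already in the table at j=1, so x = 1.
Check: 54^1 ≡ 54 (mod 199).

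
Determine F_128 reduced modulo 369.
21

Matrix identity: Q^n = [[F_(n+1), F_n], [F_n, F_(n-1)]] with Q = [[1,1],[1,0]].
n = 128 = 10000000₂. Square-and-multiply, entries mod 369:
Q^1 = [[1,1],[1,0]]
Q^2 = (Q^1)² = [[2,1],[1,1]]
Q^4 = (Q^2)² = [[5,3],[3,2]]
Q^8 = (Q^4)² = [[34,21],[21,13]]
Q^16 = (Q^8)² = [[121,249],[249,241]]
Q^32 = (Q^16)² = [[259,102],[102,157]]
Q^64 = (Q^32)² = [[364,366],[366,367]]
Q^128 = (Q^64)² = [[34,21],[21,13]]
F_128 mod 369 = Q^128[0][1] = 21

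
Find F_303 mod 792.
178

Matrix identity: Q^n = [[F_(n+1), F_n], [F_n, F_(n-1)]] with Q = [[1,1],[1,0]].
n = 303 = 100101111₂. Square-and-multiply, entries mod 792:
Q^1 = [[1,1],[1,0]]
Q^2 = (Q^1)² = [[2,1],[1,1]]
Q^4 = (Q^2)² = [[5,3],[3,2]]
Q^9 = (Q^4)²·Q = [[55,34],[34,21]]
Q^18 = (Q^9)² = [[221,208],[208,13]]
Q^37 = (Q^18)²·Q = [[593,233],[233,360]]
Q^75 = (Q^37)²·Q = [[723,434],[434,289]]
Q^151 = (Q^75)²·Q = [[309,661],[661,440]]
Q^303 = (Q^151)²·Q = [[267,178],[178,89]]
F_303 mod 792 = Q^303[0][1] = 178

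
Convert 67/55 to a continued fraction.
[1; 4, 1, 1, 2, 2]

Euclidean algorithm steps:
67 = 1 × 55 + 12
55 = 4 × 12 + 7
12 = 1 × 7 + 5
7 = 1 × 5 + 2
5 = 2 × 2 + 1
2 = 2 × 1 + 0
Continued fraction: [1; 4, 1, 1, 2, 2]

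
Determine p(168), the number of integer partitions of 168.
228204732751

p(n) counts ways to write n as a sum of positive integers (order ignored).
Euler's pentagonal recurrence: p(k) = p(k-1) + p(k-2) - p(k-5) - p(k-7) + p(k-12) + p(k-15) - ... (offsets j(3j∓1)/2, signs ++--, p(0)=1, p(<0)=0).
DP table for k = 0..167: p(0)=1, p(1)=1, p(2)=2, p(3)=3, p(4)=5, p(5)=7, p(6)=11, p(7)=15, p(8)=22, p(9)=30, p(10)=42, p(11)=56, p(12)=77, p(13)=101, p(14)=135, p(15)=176, p(16)=231, p(17)=297, p(18)=385, p(19)=490, p(20)=627, p(21)=792, p(22)=1002, p(23)=1255, p(24)=1575, p(25)=1958, p(26)=2436, p(27)=3010, p(28)=3718, p(29)=4565, p(30)=5604, p(31)=6842, p(32)=8349, p(33)=10143, p(34)=12310, p(35)=14883, p(36)=17977, p(37)=21637, p(38)=26015, p(39)=31185, p(40)=37338, p(41)=44583, p(42)=53174, p(43)=63261, p(44)=75175, p(45)=89134, p(46)=105558, p(47)=124754, p(48)=147273, p(49)=173525, p(50)=204226, p(51)=239943, p(52)=281589, p(53)=329931, p(54)=386155, p(55)=451276, p(56)=526823, p(57)=614154, p(58)=715220, p(59)=831820, p(60)=966467, p(61)=1121505, p(62)=1300156, p(63)=1505499, p(64)=1741630, p(65)=2012558, p(66)=2323520, p(67)=2679689, p(68)=3087735, p(69)=3554345, p(70)=4087968, p(71)=4697205, p(72)=5392783, p(73)=6185689, p(74)=7089500, p(75)=8118264, p(76)=9289091, p(77)=10619863, p(78)=12132164, p(79)=13848650, p(80)=15796476, p(81)=18004327, p(82)=20506255, p(83)=23338469, p(84)=26543660, p(85)=30167357, p(86)=34262962, p(87)=38887673, p(88)=44108109, p(89)=49995925, p(90)=56634173, p(91)=64112359, p(92)=72533807, p(93)=82010177, p(94)=92669720, p(95)=104651419, p(96)=118114304, p(97)=133230930, p(98)=150198136, p(99)=169229875, p(100)=190569292, p(101)=214481126, p(102)=241265379, p(103)=271248950, p(104)=304801365, p(105)=342325709, p(106)=384276336, p(107)=431149389, p(108)=483502844, p(109)=541946240, p(110)=607163746, p(111)=679903203, p(112)=761002156, p(113)=851376628, p(114)=952050665, p(115)=1064144451, p(116)=1188908248, p(117)=1327710076, p(118)=1482074143, p(119)=1653668665, p(120)=1844349560, p(121)=2056148051, p(122)=2291320912, p(123)=2552338241, p(124)=2841940500, p(125)=3163127352, p(126)=3519222692, p(127)=3913864295, p(128)=4351078600, p(129)=4835271870, p(130)=5371315400, p(131)=5964539504, p(132)=6620830889, p(133)=7346629512, p(134)=8149040695, p(135)=9035836076, p(136)=10015581680, p(137)=11097645016, p(138)=12292341831, p(139)=13610949895, p(140)=15065878135, p(141)=16670689208, p(142)=18440293320, p(143)=20390982757, p(144)=22540654445, p(145)=24908858009, p(146)=27517052599, p(147)=30388671978, p(148)=33549419497, p(149)=37027355200, p(150)=40853235313, p(151)=45060624582, p(152)=49686288421, p(153)=54770336324, p(154)=60356673280, p(155)=66493182097, p(156)=73232243759, p(157)=80630964769, p(158)=88751778802, p(159)=97662728555, p(160)=107438159466, p(161)=118159068427, p(162)=129913904637, p(163)=142798995930, p(164)=156919475295, p(165)=172389800255, p(166)=189334822579, p(167)=207890420102.
Final step: p(168) = p(167) + p(166) - p(163) - p(161) + p(156) + p(153) - p(146) - p(142) + p(133) + p(128) - p(117) - p(111) + p(98) + p(91) - p(76) - p(68) + p(51) + p(42) - p(23) - p(13)
= 207890420102 + 189334822579 - 142798995930 - 118159068427 + 73232243759 + 54770336324 - 27517052599 - 18440293320 + 7346629512 + 4351078600 - 1327710076 - 679903203 + 150198136 + 64112359 - 9289091 - 3087735 + 239943 + 53174 - 1255 - 101
= 228204732751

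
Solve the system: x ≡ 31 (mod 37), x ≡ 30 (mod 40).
1030

Using Chinese Remainder Theorem:
M = 37 × 40 = 1480
M1 = 40, M2 = 37
y1 = 40^(-1) mod 37 = 25
y2 = 37^(-1) mod 40 = 13
x = (31×40×25 + 30×37×13) mod 1480 = 1030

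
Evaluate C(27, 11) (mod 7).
3

Using Lucas' theorem:
Write n=27 and k=11 in base 7:
n in base 7: [3, 6]
k in base 7: [1, 4]
C(27,11) mod 7 = ∏ C(n_i, k_i) mod 7
Digit binomials (mod 7): C(3,1) = 3; C(6,4) = 15 ≡ 1
Product: 3 × 1 = 3 ≡ 3 (mod 7)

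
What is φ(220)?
80

220 = 2^2 × 5 × 11
φ(n) = n × ∏(1 - 1/p) for each prime p dividing n
φ(220) = 220 × (1 - 1/2) × (1 - 1/5) × (1 - 1/11) = 80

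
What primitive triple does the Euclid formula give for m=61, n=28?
(2937, 3416, 4505)

Euclid's formula: a = m² - n², b = 2mn, c = m² + n²
m = 61, n = 28
a = 61² - 28² = 3721 - 784 = 2937
b = 2 × 61 × 28 = 3416
c = 61² + 28² = 3721 + 784 = 4505
Verification: 2937² + 3416² = 8625969 + 11669056 = 20295025 = 4505² ✓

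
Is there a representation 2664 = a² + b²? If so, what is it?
30² + 42² (a=30, b=42)

Factorization: 2664 = 2^3 × 3^2 × 37
By Fermat: n is sum of two squares iff every prime p ≡ 3 (mod 4) appears to even power.
All primes ≡ 3 (mod 4) appear to even power.
Search a = 0, 1, 2, … for 2664 - a² a perfect square: first hit at a = 30: 2664 - 900 = 1764 = 42².
2664 = 30² + 42² = 900 + 1764 ✓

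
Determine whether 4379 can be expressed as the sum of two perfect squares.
Not possible

Factorization: 4379 = 29 × 151
By Fermat: n is sum of two squares iff every prime p ≡ 3 (mod 4) appears to even power.
Prime(s) ≡ 3 (mod 4) with odd exponent: [(151, 1)]
Therefore 4379 cannot be expressed as a² + b².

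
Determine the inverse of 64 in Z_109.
46

gcd(64, 109) = 1, so the inverse exists.
Extended Euclidean algorithm on (109, 64):
109 = 1 × 64 + 45  ⟹  45 = (1)·109 + (-1)·64
64 = 1 × 45 + 19  ⟹  19 = (-1)·109 + (2)·64
45 = 2 × 19 + 7  ⟹  7 = (3)·109 + (-5)·64
19 = 2 × 7 + 5  ⟹  5 = (-7)·109 + (12)·64
7 = 1 × 5 + 2  ⟹  2 = (10)·109 + (-17)·64
5 = 2 × 2 + 1  ⟹  1 = (-27)·109 + (46)·64
So (46)·64 ≡ 1 (mod 109), i.e. 64^(-1) ≡ 46 (mod 109).
Check: 64 × 46 = 2944 ≡ 1 (mod 109)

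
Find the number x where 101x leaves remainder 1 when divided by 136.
101

gcd(101, 136) = 1, so the inverse exists.
Extended Euclidean algorithm on (136, 101):
136 = 1 × 101 + 35  ⟹  35 = (1)·136 + (-1)·101
101 = 2 × 35 + 31  ⟹  31 = (-2)·136 + (3)·101
35 = 1 × 31 + 4  ⟹  4 = (3)·136 + (-4)·101
31 = 7 × 4 + 3  ⟹  3 = (-23)·136 + (31)·101
4 = 1 × 3 + 1  ⟹  1 = (26)·136 + (-35)·101
So (-35)·101 ≡ 1 (mod 136), i.e. 101^(-1) ≡ -35 ≡ 101 (mod 136).
Check: 101 × 101 = 10201 ≡ 1 (mod 136)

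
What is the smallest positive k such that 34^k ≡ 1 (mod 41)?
40

41 is prime, so ord(34) divides φ(41) = 40.
Divisors of 40: 1, 2, 4, 5, 8, 10, 20, 40.
Repeated squaring: 34^1 ≡ 34, 34^2 ≡ 8, 34^4 ≡ 23, 34^8 ≡ 37, 34^16 ≡ 16, 34^32 ≡ 10 (mod 41).
Test 34^d mod 41 for each divisor d in increasing order:
34^1 ≡ 34
34^2 ≡ 8
34^4 ≡ 23
34^5 = 34^4·34^1 ≡ 3
34^8 ≡ 37
34^10 = 34^8·34^2 ≡ 9
34^20 = 34^16·34^4 ≡ 40
34^40 = 34^32·34^8 ≡ 1  ← first divisor giving 1
The order is 40.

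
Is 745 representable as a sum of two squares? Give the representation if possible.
4² + 27² (a=4, b=27)

Factorization: 745 = 5 × 149
By Fermat: n is sum of two squares iff every prime p ≡ 3 (mod 4) appears to even power.
All primes ≡ 3 (mod 4) appear to even power.
Search a = 0, 1, 2, … for 745 - a² a perfect square: first hit at a = 4: 745 - 16 = 729 = 27².
745 = 4² + 27² = 16 + 729 ✓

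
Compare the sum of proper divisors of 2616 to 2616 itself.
abundant

Proper divisors of 2616: sum = 1 + 2 + 3 + 4 + 6 + 8 + 12 + 24 + 109 + 218 + 327 + 436 + 654 + 872 + 1308 = 3984
Since 3984 > 2616, 2616 is abundant.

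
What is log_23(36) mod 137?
134

Baby-step giant-step with step n = ⌈√137⌉ = 12.
Baby steps 23^j mod 137 (j:value) for j=0..11: 0:1, 1:23, 2:118, 3:111, 4:87, 5:83, 6:128, 7:67, 8:34, 9:97, 10:39, 11:75.
Giant-step multiplier: 23^(-12) ≡ 23^(136-12) = 23^124 ≡ 22 (mod 137).
Giant steps γ_i = 36·22^i mod 137: γ_0=36, γ_1=107, γ_2=25, γ_3=2, γ_4=44, γ_5=9, γ_6=61, γ_7=109, γ_8=69, γ_9=11, γ_10=105, γ_11=118 (in table at j=2).
x = i·n + j = 11·12 + 2 = 134.
Check: 23^134 ≡ 36 (mod 137).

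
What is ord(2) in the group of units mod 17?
8

17 is prime, so ord(2) divides φ(17) = 16.
Divisors of 16: 1, 2, 4, 8, 16.
Repeated squaring: 2^1 ≡ 2, 2^2 ≡ 4, 2^4 ≡ 16, 2^8 ≡ 1, 2^16 ≡ 1 (mod 17).
Test 2^d mod 17 for each divisor d in increasing order:
2^1 ≡ 2
2^2 ≡ 4
2^4 ≡ 16
2^8 ≡ 1  ← first divisor giving 1
The order is 8.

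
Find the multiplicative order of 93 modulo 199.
6

199 is prime, so ord(93) divides φ(199) = 198.
Divisors of 198: 1, 2, 3, 6, 9, 11, 18, 22, 33, 66, 99, 198.
Repeated squaring: 93^1 ≡ 93, 93^2 ≡ 92, 93^4 ≡ 106, 93^8 ≡ 92, 93^16 ≡ 106, 93^32 ≡ 92, 93^64 ≡ 106, 93^128 ≡ 92 (mod 199).
Test 93^d mod 199 for each divisor d in increasing order:
93^1 ≡ 93
93^2 ≡ 92
93^3 = 93^2·93^1 ≡ 198
93^6 = 93^4·93^2 ≡ 1  ← first divisor giving 1
The order is 6.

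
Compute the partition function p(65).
2012558

p(n) counts ways to write n as a sum of positive integers (order ignored).
Euler's pentagonal recurrence: p(k) = p(k-1) + p(k-2) - p(k-5) - p(k-7) + p(k-12) + p(k-15) - ... (offsets j(3j∓1)/2, signs ++--, p(0)=1, p(<0)=0).
DP table for k = 0..64: p(0)=1, p(1)=1, p(2)=2, p(3)=3, p(4)=5, p(5)=7, p(6)=11, p(7)=15, p(8)=22, p(9)=30, p(10)=42, p(11)=56, p(12)=77, p(13)=101, p(14)=135, p(15)=176, p(16)=231, p(17)=297, p(18)=385, p(19)=490, p(20)=627, p(21)=792, p(22)=1002, p(23)=1255, p(24)=1575, p(25)=1958, p(26)=2436, p(27)=3010, p(28)=3718, p(29)=4565, p(30)=5604, p(31)=6842, p(32)=8349, p(33)=10143, p(34)=12310, p(35)=14883, p(36)=17977, p(37)=21637, p(38)=26015, p(39)=31185, p(40)=37338, p(41)=44583, p(42)=53174, p(43)=63261, p(44)=75175, p(45)=89134, p(46)=105558, p(47)=124754, p(48)=147273, p(49)=173525, p(50)=204226, p(51)=239943, p(52)=281589, p(53)=329931, p(54)=386155, p(55)=451276, p(56)=526823, p(57)=614154, p(58)=715220, p(59)=831820, p(60)=966467, p(61)=1121505, p(62)=1300156, p(63)=1505499, p(64)=1741630.
Final step: p(65) = p(64) + p(63) - p(60) - p(58) + p(53) + p(50) - p(43) - p(39) + p(30) + p(25) - p(14) - p(8)
= 1741630 + 1505499 - 966467 - 715220 + 329931 + 204226 - 63261 - 31185 + 5604 + 1958 - 135 - 22
= 2012558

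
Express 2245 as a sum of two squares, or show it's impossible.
6² + 47² (a=6, b=47)

Factorization: 2245 = 5 × 449
By Fermat: n is sum of two squares iff every prime p ≡ 3 (mod 4) appears to even power.
All primes ≡ 3 (mod 4) appear to even power.
Search a = 0, 1, 2, … for 2245 - a² a perfect square: first hit at a = 6: 2245 - 36 = 2209 = 47².
2245 = 6² + 47² = 36 + 2209 ✓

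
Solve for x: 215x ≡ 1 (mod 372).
263

gcd(215, 372) = 1, so the inverse exists.
Extended Euclidean algorithm on (372, 215):
372 = 1 × 215 + 157  ⟹  157 = (1)·372 + (-1)·215
215 = 1 × 157 + 58  ⟹  58 = (-1)·372 + (2)·215
157 = 2 × 58 + 41  ⟹  41 = (3)·372 + (-5)·215
58 = 1 × 41 + 17  ⟹  17 = (-4)·372 + (7)·215
41 = 2 × 17 + 7  ⟹  7 = (11)·372 + (-19)·215
17 = 2 × 7 + 3  ⟹  3 = (-26)·372 + (45)·215
7 = 2 × 3 + 1  ⟹  1 = (63)·372 + (-109)·215
So (-109)·215 ≡ 1 (mod 372), i.e. 215^(-1) ≡ -109 ≡ 263 (mod 372).
Check: 215 × 263 = 56545 ≡ 1 (mod 372)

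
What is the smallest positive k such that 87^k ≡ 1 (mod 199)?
198

199 is prime, so ord(87) divides φ(199) = 198.
Divisors of 198: 1, 2, 3, 6, 9, 11, 18, 22, 33, 66, 99, 198.
Repeated squaring: 87^1 ≡ 87, 87^2 ≡ 7, 87^4 ≡ 49, 87^8 ≡ 13, 87^16 ≡ 169, 87^32 ≡ 104, 87^64 ≡ 70, 87^128 ≡ 124 (mod 199).
Test 87^d mod 199 for each divisor d in increasing order:
87^1 ≡ 87
87^2 ≡ 7
87^3 = 87^2·87^1 ≡ 12
87^6 = 87^4·87^2 ≡ 144
87^9 = 87^8·87^1 ≡ 136
87^11 = 87^8·87^2·87^1 ≡ 156
87^18 = 87^16·87^2 ≡ 188
87^22 = 87^16·87^4·87^2 ≡ 58
87^33 = 87^32·87^1 ≡ 93
87^66 = 87^64·87^2 ≡ 92
87^99 = 87^64·87^32·87^2·87^1 ≡ 198
87^198 = 87^128·87^64·87^4·87^2 ≡ 1  ← first divisor giving 1
The order is 198.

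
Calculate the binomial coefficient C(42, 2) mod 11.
3

Using Lucas' theorem:
Write n=42 and k=2 in base 11:
n in base 11: [3, 9]
k in base 11: [0, 2]
C(42,2) mod 11 = ∏ C(n_i, k_i) mod 11
Digit binomials (mod 11): C(3,0) = 1; C(9,2) = 36 ≡ 3
Product: 1 × 3 = 3 ≡ 3 (mod 11)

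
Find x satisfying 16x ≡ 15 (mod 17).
x ≡ 2 (mod 17)

gcd(16, 17) = 1, which divides 15, so solutions exist.
Find 16^(-1) mod 17 by the extended Euclidean algorithm:
17 = 1 × 16 + 1  ⟹  1 = (1)·17 + (-1)·16
So (-1)·16 ≡ 1 (mod 17), i.e. 16^(-1) ≡ -1 ≡ 16 (mod 17).
x ≡ 16 × 15 = 240 ≡ 2 (mod 17).
Check: 16 × 2 = 32 ≡ 15 (mod 17).
Unique solution: x ≡ 2 (mod 17)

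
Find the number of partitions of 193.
2168627105469

p(n) counts ways to write n as a sum of positive integers (order ignored).
Euler's pentagonal recurrence: p(k) = p(k-1) + p(k-2) - p(k-5) - p(k-7) + p(k-12) + p(k-15) - ... (offsets j(3j∓1)/2, signs ++--, p(0)=1, p(<0)=0).
DP table for k = 0..192: p(0)=1, p(1)=1, p(2)=2, p(3)=3, p(4)=5, p(5)=7, p(6)=11, p(7)=15, p(8)=22, p(9)=30, p(10)=42, p(11)=56, p(12)=77, p(13)=101, p(14)=135, p(15)=176, p(16)=231, p(17)=297, p(18)=385, p(19)=490, p(20)=627, p(21)=792, p(22)=1002, p(23)=1255, p(24)=1575, p(25)=1958, p(26)=2436, p(27)=3010, p(28)=3718, p(29)=4565, p(30)=5604, p(31)=6842, p(32)=8349, p(33)=10143, p(34)=12310, p(35)=14883, p(36)=17977, p(37)=21637, p(38)=26015, p(39)=31185, p(40)=37338, p(41)=44583, p(42)=53174, p(43)=63261, p(44)=75175, p(45)=89134, p(46)=105558, p(47)=124754, p(48)=147273, p(49)=173525, p(50)=204226, p(51)=239943, p(52)=281589, p(53)=329931, p(54)=386155, p(55)=451276, p(56)=526823, p(57)=614154, p(58)=715220, p(59)=831820, p(60)=966467, p(61)=1121505, p(62)=1300156, p(63)=1505499, p(64)=1741630, p(65)=2012558, p(66)=2323520, p(67)=2679689, p(68)=3087735, p(69)=3554345, p(70)=4087968, p(71)=4697205, p(72)=5392783, p(73)=6185689, p(74)=7089500, p(75)=8118264, p(76)=9289091, p(77)=10619863, p(78)=12132164, p(79)=13848650, p(80)=15796476, p(81)=18004327, p(82)=20506255, p(83)=23338469, p(84)=26543660, p(85)=30167357, p(86)=34262962, p(87)=38887673, p(88)=44108109, p(89)=49995925, p(90)=56634173, p(91)=64112359, p(92)=72533807, p(93)=82010177, p(94)=92669720, p(95)=104651419, p(96)=118114304, p(97)=133230930, p(98)=150198136, p(99)=169229875, p(100)=190569292, p(101)=214481126, p(102)=241265379, p(103)=271248950, p(104)=304801365, p(105)=342325709, p(106)=384276336, p(107)=431149389, p(108)=483502844, p(109)=541946240, p(110)=607163746, p(111)=679903203, p(112)=761002156, p(113)=851376628, p(114)=952050665, p(115)=1064144451, p(116)=1188908248, p(117)=1327710076, p(118)=1482074143, p(119)=1653668665, p(120)=1844349560, p(121)=2056148051, p(122)=2291320912, p(123)=2552338241, p(124)=2841940500, p(125)=3163127352, p(126)=3519222692, p(127)=3913864295, p(128)=4351078600, p(129)=4835271870, p(130)=5371315400, p(131)=5964539504, p(132)=6620830889, p(133)=7346629512, p(134)=8149040695, p(135)=9035836076, p(136)=10015581680, p(137)=11097645016, p(138)=12292341831, p(139)=13610949895, p(140)=15065878135, p(141)=16670689208, p(142)=18440293320, p(143)=20390982757, p(144)=22540654445, p(145)=24908858009, p(146)=27517052599, p(147)=30388671978, p(148)=33549419497, p(149)=37027355200, p(150)=40853235313, p(151)=45060624582, p(152)=49686288421, p(153)=54770336324, p(154)=60356673280, p(155)=66493182097, p(156)=73232243759, p(157)=80630964769, p(158)=88751778802, p(159)=97662728555, p(160)=107438159466, p(161)=118159068427, p(162)=129913904637, p(163)=142798995930, p(164)=156919475295, p(165)=172389800255, p(166)=189334822579, p(167)=207890420102, p(168)=228204732751, p(169)=250438925115, p(170)=274768617130, p(171)=301384802048, p(172)=330495499613, p(173)=362326859895, p(174)=397125074750, p(175)=435157697830, p(176)=476715857290, p(177)=522115831195, p(178)=571701605655, p(179)=625846753120, p(180)=684957390936, p(181)=749474411781, p(182)=819876908323, p(183)=896684817527, p(184)=980462880430, p(185)=1071823774337, p(186)=1171432692373, p(187)=1280011042268, p(188)=1398341745571, p(189)=1527273599625, p(190)=1667727404093, p(191)=1820701100652, p(192)=1987276856363.
Final step: p(193) = p(192) + p(191) - p(188) - p(186) + p(181) + p(178) - p(171) - p(167) + p(158) + p(153) - p(142) - p(136) + p(123) + p(116) - p(101) - p(93) + p(76) + p(67) - p(48) - p(38) + p(17) + p(6)
= 1987276856363 + 1820701100652 - 1398341745571 - 1171432692373 + 749474411781 + 571701605655 - 301384802048 - 207890420102 + 88751778802 + 54770336324 - 18440293320 - 10015581680 + 2552338241 + 1188908248 - 214481126 - 82010177 + 9289091 + 2679689 - 147273 - 26015 + 297 + 11
= 2168627105469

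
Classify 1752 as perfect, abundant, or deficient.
abundant

Proper divisors of 1752: sum = 1 + 2 + 3 + 4 + 6 + 8 + 12 + 24 + 73 + 146 + 219 + 292 + 438 + 584 + 876 = 2688
Since 2688 > 1752, 1752 is abundant.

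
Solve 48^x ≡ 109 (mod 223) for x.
182

Baby-step giant-step with step n = ⌈√223⌉ = 15.
Baby steps 48^j mod 223 (j:value) for j=0..14: 0:1, 1:48, 2:74, 3:207, 4:124, 5:154, 6:33, 7:23, 8:212, 9:141, 10:78, 11:176, 12:197, 13:90, 14:83.
Giant-step multiplier: 48^(-15) ≡ 48^(222-15) = 48^207 ≡ 52 (mod 223).
Giant steps γ_i = 109·52^i mod 223: γ_0=109, γ_1=93, γ_2=153, γ_3=151, γ_4=47, γ_5=214, γ_6=201, γ_7=194, γ_8=53, γ_9=80, γ_10=146, γ_11=10, γ_12=74 (in table at j=2).
x = i·n + j = 12·15 + 2 = 182.
Check: 48^182 ≡ 109 (mod 223).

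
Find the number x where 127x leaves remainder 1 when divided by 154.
57

gcd(127, 154) = 1, so the inverse exists.
Extended Euclidean algorithm on (154, 127):
154 = 1 × 127 + 27  ⟹  27 = (1)·154 + (-1)·127
127 = 4 × 27 + 19  ⟹  19 = (-4)·154 + (5)·127
27 = 1 × 19 + 8  ⟹  8 = (5)·154 + (-6)·127
19 = 2 × 8 + 3  ⟹  3 = (-14)·154 + (17)·127
8 = 2 × 3 + 2  ⟹  2 = (33)·154 + (-40)·127
3 = 1 × 2 + 1  ⟹  1 = (-47)·154 + (57)·127
So (57)·127 ≡ 1 (mod 154), i.e. 127^(-1) ≡ 57 (mod 154).
Check: 127 × 57 = 7239 ≡ 1 (mod 154)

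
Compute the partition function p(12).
77

p(n) counts ways to write n as a sum of positive integers (order ignored).
Euler's pentagonal recurrence: p(k) = p(k-1) + p(k-2) - p(k-5) - p(k-7) + p(k-12) + p(k-15) - ... (offsets j(3j∓1)/2, signs ++--, p(0)=1, p(<0)=0).
DP table for k = 0..11: p(0)=1, p(1)=1, p(2)=2, p(3)=3, p(4)=5, p(5)=7, p(6)=11, p(7)=15, p(8)=22, p(9)=30, p(10)=42, p(11)=56.
Final step: p(12) = p(11) + p(10) - p(7) - p(5) + p(0)
= 56 + 42 - 15 - 7 + 1
= 77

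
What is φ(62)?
30

62 = 2 × 31
φ(n) = n × ∏(1 - 1/p) for each prime p dividing n
φ(62) = 62 × (1 - 1/2) × (1 - 1/31) = 30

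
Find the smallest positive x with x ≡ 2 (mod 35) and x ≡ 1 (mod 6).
37

Using Chinese Remainder Theorem:
M = 35 × 6 = 210
M1 = 6, M2 = 35
y1 = 6^(-1) mod 35 = 6
y2 = 35^(-1) mod 6 = 5
x = (2×6×6 + 1×35×5) mod 210 = 37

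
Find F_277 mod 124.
13

Matrix identity: Q^n = [[F_(n+1), F_n], [F_n, F_(n-1)]] with Q = [[1,1],[1,0]].
n = 277 = 100010101₂. Square-and-multiply, entries mod 124:
Q^1 = [[1,1],[1,0]]
Q^2 = (Q^1)² = [[2,1],[1,1]]
Q^4 = (Q^2)² = [[5,3],[3,2]]
Q^8 = (Q^4)² = [[34,21],[21,13]]
Q^17 = (Q^8)²·Q = [[104,109],[109,119]]
Q^34 = (Q^17)² = [[5,3],[3,2]]
Q^69 = (Q^34)²·Q = [[55,34],[34,21]]
Q^138 = (Q^69)² = [[89,104],[104,109]]
Q^277 = (Q^138)²·Q = [[21,13],[13,8]]
F_277 mod 124 = Q^277[0][1] = 13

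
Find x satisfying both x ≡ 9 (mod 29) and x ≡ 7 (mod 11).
183

Using Chinese Remainder Theorem:
M = 29 × 11 = 319
M1 = 11, M2 = 29
y1 = 11^(-1) mod 29 = 8
y2 = 29^(-1) mod 11 = 8
x = (9×11×8 + 7×29×8) mod 319 = 183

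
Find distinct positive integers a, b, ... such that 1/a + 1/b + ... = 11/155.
1/15 + 1/233 + 1/108345

Greedy algorithm:
11/155: ceiling(155/11) = 15, use 1/15
2/465: ceiling(465/2) = 233, use 1/233
1/108345: ceiling(108345/1) = 108345, use 1/108345
Result: 11/155 = 1/15 + 1/233 + 1/108345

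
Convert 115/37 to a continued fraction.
[3; 9, 4]

Euclidean algorithm steps:
115 = 3 × 37 + 4
37 = 9 × 4 + 1
4 = 4 × 1 + 0
Continued fraction: [3; 9, 4]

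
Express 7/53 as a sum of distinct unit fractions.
1/8 + 1/142 + 1/30104

Greedy algorithm:
7/53: ceiling(53/7) = 8, use 1/8
3/424: ceiling(424/3) = 142, use 1/142
1/30104: ceiling(30104/1) = 30104, use 1/30104
Result: 7/53 = 1/8 + 1/142 + 1/30104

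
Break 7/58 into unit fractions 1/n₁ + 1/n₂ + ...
1/9 + 1/105 + 1/18270

Greedy algorithm:
7/58: ceiling(58/7) = 9, use 1/9
5/522: ceiling(522/5) = 105, use 1/105
1/18270: ceiling(18270/1) = 18270, use 1/18270
Result: 7/58 = 1/9 + 1/105 + 1/18270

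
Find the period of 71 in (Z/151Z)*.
150

151 is prime, so ord(71) divides φ(151) = 150.
Divisors of 150: 1, 2, 3, 5, 6, 10, 15, 25, 30, 50, 75, 150.
Repeated squaring: 71^1 ≡ 71, 71^2 ≡ 58, 71^4 ≡ 42, 71^8 ≡ 103, 71^16 ≡ 39, 71^32 ≡ 11, 71^64 ≡ 121, 71^128 ≡ 145 (mod 151).
Test 71^d mod 151 for each divisor d in increasing order:
71^1 ≡ 71
71^2 ≡ 58
71^3 = 71^2·71^1 ≡ 41
71^5 = 71^4·71^1 ≡ 113
71^6 = 71^4·71^2 ≡ 20
71^10 = 71^8·71^2 ≡ 85
71^15 = 71^8·71^4·71^2·71^1 ≡ 92
71^25 = 71^16·71^8·71^1 ≡ 119
71^30 = 71^16·71^8·71^4·71^2 ≡ 8
71^50 = 71^32·71^16·71^2 ≡ 118
71^75 = 71^64·71^8·71^2·71^1 ≡ 150
71^150 = 71^128·71^16·71^4·71^2 ≡ 1  ← first divisor giving 1
The order is 150.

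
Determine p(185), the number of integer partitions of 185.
1071823774337

p(n) counts ways to write n as a sum of positive integers (order ignored).
Euler's pentagonal recurrence: p(k) = p(k-1) + p(k-2) - p(k-5) - p(k-7) + p(k-12) + p(k-15) - ... (offsets j(3j∓1)/2, signs ++--, p(0)=1, p(<0)=0).
DP table for k = 0..184: p(0)=1, p(1)=1, p(2)=2, p(3)=3, p(4)=5, p(5)=7, p(6)=11, p(7)=15, p(8)=22, p(9)=30, p(10)=42, p(11)=56, p(12)=77, p(13)=101, p(14)=135, p(15)=176, p(16)=231, p(17)=297, p(18)=385, p(19)=490, p(20)=627, p(21)=792, p(22)=1002, p(23)=1255, p(24)=1575, p(25)=1958, p(26)=2436, p(27)=3010, p(28)=3718, p(29)=4565, p(30)=5604, p(31)=6842, p(32)=8349, p(33)=10143, p(34)=12310, p(35)=14883, p(36)=17977, p(37)=21637, p(38)=26015, p(39)=31185, p(40)=37338, p(41)=44583, p(42)=53174, p(43)=63261, p(44)=75175, p(45)=89134, p(46)=105558, p(47)=124754, p(48)=147273, p(49)=173525, p(50)=204226, p(51)=239943, p(52)=281589, p(53)=329931, p(54)=386155, p(55)=451276, p(56)=526823, p(57)=614154, p(58)=715220, p(59)=831820, p(60)=966467, p(61)=1121505, p(62)=1300156, p(63)=1505499, p(64)=1741630, p(65)=2012558, p(66)=2323520, p(67)=2679689, p(68)=3087735, p(69)=3554345, p(70)=4087968, p(71)=4697205, p(72)=5392783, p(73)=6185689, p(74)=7089500, p(75)=8118264, p(76)=9289091, p(77)=10619863, p(78)=12132164, p(79)=13848650, p(80)=15796476, p(81)=18004327, p(82)=20506255, p(83)=23338469, p(84)=26543660, p(85)=30167357, p(86)=34262962, p(87)=38887673, p(88)=44108109, p(89)=49995925, p(90)=56634173, p(91)=64112359, p(92)=72533807, p(93)=82010177, p(94)=92669720, p(95)=104651419, p(96)=118114304, p(97)=133230930, p(98)=150198136, p(99)=169229875, p(100)=190569292, p(101)=214481126, p(102)=241265379, p(103)=271248950, p(104)=304801365, p(105)=342325709, p(106)=384276336, p(107)=431149389, p(108)=483502844, p(109)=541946240, p(110)=607163746, p(111)=679903203, p(112)=761002156, p(113)=851376628, p(114)=952050665, p(115)=1064144451, p(116)=1188908248, p(117)=1327710076, p(118)=1482074143, p(119)=1653668665, p(120)=1844349560, p(121)=2056148051, p(122)=2291320912, p(123)=2552338241, p(124)=2841940500, p(125)=3163127352, p(126)=3519222692, p(127)=3913864295, p(128)=4351078600, p(129)=4835271870, p(130)=5371315400, p(131)=5964539504, p(132)=6620830889, p(133)=7346629512, p(134)=8149040695, p(135)=9035836076, p(136)=10015581680, p(137)=11097645016, p(138)=12292341831, p(139)=13610949895, p(140)=15065878135, p(141)=16670689208, p(142)=18440293320, p(143)=20390982757, p(144)=22540654445, p(145)=24908858009, p(146)=27517052599, p(147)=30388671978, p(148)=33549419497, p(149)=37027355200, p(150)=40853235313, p(151)=45060624582, p(152)=49686288421, p(153)=54770336324, p(154)=60356673280, p(155)=66493182097, p(156)=73232243759, p(157)=80630964769, p(158)=88751778802, p(159)=97662728555, p(160)=107438159466, p(161)=118159068427, p(162)=129913904637, p(163)=142798995930, p(164)=156919475295, p(165)=172389800255, p(166)=189334822579, p(167)=207890420102, p(168)=228204732751, p(169)=250438925115, p(170)=274768617130, p(171)=301384802048, p(172)=330495499613, p(173)=362326859895, p(174)=397125074750, p(175)=435157697830, p(176)=476715857290, p(177)=522115831195, p(178)=571701605655, p(179)=625846753120, p(180)=684957390936, p(181)=749474411781, p(182)=819876908323, p(183)=896684817527, p(184)=980462880430.
Final step: p(185) = p(184) + p(183) - p(180) - p(178) + p(173) + p(170) - p(163) - p(159) + p(150) + p(145) - p(134) - p(128) + p(115) + p(108) - p(93) - p(85) + p(68) + p(59) - p(40) - p(30) + p(9)
= 980462880430 + 896684817527 - 684957390936 - 571701605655 + 362326859895 + 274768617130 - 142798995930 - 97662728555 + 40853235313 + 24908858009 - 8149040695 - 4351078600 + 1064144451 + 483502844 - 82010177 - 30167357 + 3087735 + 831820 - 37338 - 5604 + 30
= 1071823774337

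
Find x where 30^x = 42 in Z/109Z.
37

Baby-step giant-step with step n = ⌈√109⌉ = 11.
Baby steps 30^j mod 109 (j:value) for j=0..10: 0:1, 1:30, 2:28, 3:77, 4:21, 5:85, 6:43, 7:91, 8:5, 9:41, 10:31.
Giant-step multiplier: 30^(-11) ≡ 30^(108-11) = 30^97 ≡ 47 (mod 109).
Giant steps γ_i = 42·47^i mod 109: γ_0=42, γ_1=12, γ_2=19, γ_3=21 (in table at j=4).
x = i·n + j = 3·11 + 4 = 37.
Check: 30^37 ≡ 42 (mod 109).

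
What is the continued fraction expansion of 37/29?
[1; 3, 1, 1, 1, 2]

Euclidean algorithm steps:
37 = 1 × 29 + 8
29 = 3 × 8 + 5
8 = 1 × 5 + 3
5 = 1 × 3 + 2
3 = 1 × 2 + 1
2 = 2 × 1 + 0
Continued fraction: [1; 3, 1, 1, 1, 2]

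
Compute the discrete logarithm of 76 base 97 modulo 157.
146

Baby-step giant-step with step n = ⌈√157⌉ = 13.
Baby steps 97^j mod 157 (j:value) for j=0..12: 0:1, 1:97, 2:146, 3:32, 4:121, 5:119, 6:82, 7:104, 8:40, 9:112, 10:31, 11:24, 12:130.
Giant-step multiplier: 97^(-13) ≡ 97^(156-13) = 97^143 ≡ 22 (mod 157).
Giant steps γ_i = 76·22^i mod 157: γ_0=76, γ_1=102, γ_2=46, γ_3=70, γ_4=127, γ_5=125, γ_6=81, γ_7=55, γ_8=111, γ_9=87, γ_10=30, γ_11=32 (in table at j=3).
x = i·n + j = 11·13 + 3 = 146.
Check: 97^146 ≡ 76 (mod 157).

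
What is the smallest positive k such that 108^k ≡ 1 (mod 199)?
198

199 is prime, so ord(108) divides φ(199) = 198.
Divisors of 198: 1, 2, 3, 6, 9, 11, 18, 22, 33, 66, 99, 198.
Repeated squaring: 108^1 ≡ 108, 108^2 ≡ 122, 108^4 ≡ 158, 108^8 ≡ 89, 108^16 ≡ 160, 108^32 ≡ 128, 108^64 ≡ 66, 108^128 ≡ 177 (mod 199).
Test 108^d mod 199 for each divisor d in increasing order:
108^1 ≡ 108
108^2 ≡ 122
108^3 = 108^2·108^1 ≡ 42
108^6 = 108^4·108^2 ≡ 172
108^9 = 108^8·108^1 ≡ 60
108^11 = 108^8·108^2·108^1 ≡ 156
108^18 = 108^16·108^2 ≡ 18
108^22 = 108^16·108^4·108^2 ≡ 58
108^33 = 108^32·108^1 ≡ 93
108^66 = 108^64·108^2 ≡ 92
108^99 = 108^64·108^32·108^2·108^1 ≡ 198
108^198 = 108^128·108^64·108^4·108^2 ≡ 1  ← first divisor giving 1
The order is 198.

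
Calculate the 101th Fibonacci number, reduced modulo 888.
581

Matrix identity: Q^n = [[F_(n+1), F_n], [F_n, F_(n-1)]] with Q = [[1,1],[1,0]].
n = 101 = 1100101₂. Square-and-multiply, entries mod 888:
Q^1 = [[1,1],[1,0]]
Q^3 = (Q^1)²·Q = [[3,2],[2,1]]
Q^6 = (Q^3)² = [[13,8],[8,5]]
Q^12 = (Q^6)² = [[233,144],[144,89]]
Q^25 = (Q^12)²·Q = [[625,433],[433,192]]
Q^50 = (Q^25)² = [[26,337],[337,577]]
Q^101 = (Q^50)²·Q = [[440,581],[581,747]]
F_101 mod 888 = Q^101[0][1] = 581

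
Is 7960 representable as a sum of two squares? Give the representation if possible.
Not possible

Factorization: 7960 = 2^3 × 5 × 199
By Fermat: n is sum of two squares iff every prime p ≡ 3 (mod 4) appears to even power.
Prime(s) ≡ 3 (mod 4) with odd exponent: [(199, 1)]
Therefore 7960 cannot be expressed as a² + b².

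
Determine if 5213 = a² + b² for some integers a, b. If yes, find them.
37² + 62² (a=37, b=62)

Factorization: 5213 = 13 × 401
By Fermat: n is sum of two squares iff every prime p ≡ 3 (mod 4) appears to even power.
All primes ≡ 3 (mod 4) appear to even power.
Search a = 0, 1, 2, … for 5213 - a² a perfect square: first hit at a = 37: 5213 - 1369 = 3844 = 62².
5213 = 37² + 62² = 1369 + 3844 ✓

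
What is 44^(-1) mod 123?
14

gcd(44, 123) = 1, so the inverse exists.
Extended Euclidean algorithm on (123, 44):
123 = 2 × 44 + 35  ⟹  35 = (1)·123 + (-2)·44
44 = 1 × 35 + 9  ⟹  9 = (-1)·123 + (3)·44
35 = 3 × 9 + 8  ⟹  8 = (4)·123 + (-11)·44
9 = 1 × 8 + 1  ⟹  1 = (-5)·123 + (14)·44
So (14)·44 ≡ 1 (mod 123), i.e. 44^(-1) ≡ 14 (mod 123).
Check: 44 × 14 = 616 ≡ 1 (mod 123)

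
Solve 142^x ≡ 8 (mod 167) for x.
60

Baby-step giant-step with step n = ⌈√167⌉ = 13.
Baby steps 142^j mod 167 (j:value) for j=0..12: 0:1, 1:142, 2:124, 3:73, 4:12, 5:34, 6:152, 7:41, 8:144, 9:74, 10:154, 11:158, 12:58.
Giant-step multiplier: 142^(-13) ≡ 142^(166-13) = 142^153 ≡ 104 (mod 167).
Giant steps γ_i = 8·104^i mod 167: γ_0=8, γ_1=164, γ_2=22, γ_3=117, γ_4=144 (in table at j=8).
x = i·n + j = 4·13 + 8 = 60.
Check: 142^60 ≡ 8 (mod 167).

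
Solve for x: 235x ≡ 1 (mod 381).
274

gcd(235, 381) = 1, so the inverse exists.
Extended Euclidean algorithm on (381, 235):
381 = 1 × 235 + 146  ⟹  146 = (1)·381 + (-1)·235
235 = 1 × 146 + 89  ⟹  89 = (-1)·381 + (2)·235
146 = 1 × 89 + 57  ⟹  57 = (2)·381 + (-3)·235
89 = 1 × 57 + 32  ⟹  32 = (-3)·381 + (5)·235
57 = 1 × 32 + 25  ⟹  25 = (5)·381 + (-8)·235
32 = 1 × 25 + 7  ⟹  7 = (-8)·381 + (13)·235
25 = 3 × 7 + 4  ⟹  4 = (29)·381 + (-47)·235
7 = 1 × 4 + 3  ⟹  3 = (-37)·381 + (60)·235
4 = 1 × 3 + 1  ⟹  1 = (66)·381 + (-107)·235
So (-107)·235 ≡ 1 (mod 381), i.e. 235^(-1) ≡ -107 ≡ 274 (mod 381).
Check: 235 × 274 = 64390 ≡ 1 (mod 381)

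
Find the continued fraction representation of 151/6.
[25; 6]

Euclidean algorithm steps:
151 = 25 × 6 + 1
6 = 6 × 1 + 0
Continued fraction: [25; 6]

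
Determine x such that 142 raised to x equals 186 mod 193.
152

Baby-step giant-step with step n = ⌈√193⌉ = 14.
Baby steps 142^j mod 193 (j:value) for j=0..13: 0:1, 1:142, 2:92, 3:133, 4:165, 5:77, 6:126, 7:136, 8:12, 9:160, 10:139, 11:52, 12:50, 13:152.
Giant-step multiplier: 142^(-14) ≡ 142^(192-14) = 142^178 ≡ 6 (mod 193).
Giant steps γ_i = 186·6^i mod 193: γ_0=186, γ_1=151, γ_2=134, γ_3=32, γ_4=192, γ_5=187, γ_6=157, γ_7=170, γ_8=55, γ_9=137, γ_10=50 (in table at j=12).
x = i·n + j = 10·14 + 12 = 152.
Check: 142^152 ≡ 186 (mod 193).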